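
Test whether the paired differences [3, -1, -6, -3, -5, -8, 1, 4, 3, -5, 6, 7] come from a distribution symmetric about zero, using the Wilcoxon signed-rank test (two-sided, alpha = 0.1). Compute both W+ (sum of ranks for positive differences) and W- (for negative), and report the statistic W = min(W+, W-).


Step 1: Drop any zero differences (none here) and take |d_i|.
|d| = [3, 1, 6, 3, 5, 8, 1, 4, 3, 5, 6, 7]
Step 2: Midrank |d_i| (ties get averaged ranks).
ranks: |3|->4, |1|->1.5, |6|->9.5, |3|->4, |5|->7.5, |8|->12, |1|->1.5, |4|->6, |3|->4, |5|->7.5, |6|->9.5, |7|->11
Step 3: Attach original signs; sum ranks with positive sign and with negative sign.
W+ = 4 + 1.5 + 6 + 4 + 9.5 + 11 = 36
W- = 1.5 + 9.5 + 4 + 7.5 + 12 + 7.5 = 42
(Check: W+ + W- = 78 should equal n(n+1)/2 = 78.)
Step 4: Test statistic W = min(W+, W-) = 36.
Step 5: Ties in |d|, so use the tie-corrected normal approximation.
        E[W] = n(n+1)/4 = 12*13/4 = 39.
        Tie groups: |d|=1 (t=2), |d|=3 (t=3), |d|=5 (t=2), |d|=6 (t=2); sum(t^3 - t) = 42.
        Var[W] = n(n+1)(2n+1)/24 - sum(t^3-t)/48 = 3900/24 - 42/48 = 161.625.
        z = (W - E[W]) / sqrt(Var[W]) = (36 - 39) / 12.7132 = -0.2360.
        Two-sided p = 2*Phi(z) = 0.813452.
Step 6: alpha = 0.1. fail to reject H0.

W+ = 36, W- = 42, W = min = 36, p = 0.813452, fail to reject H0.


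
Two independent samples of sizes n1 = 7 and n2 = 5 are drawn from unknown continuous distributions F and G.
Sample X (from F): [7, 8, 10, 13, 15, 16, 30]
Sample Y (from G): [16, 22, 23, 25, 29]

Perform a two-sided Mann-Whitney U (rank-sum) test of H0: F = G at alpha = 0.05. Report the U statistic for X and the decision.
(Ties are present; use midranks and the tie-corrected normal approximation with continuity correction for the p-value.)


Step 1: Combine and sort all 12 observations; assign midranks.
sorted (value, group): (7,X), (8,X), (10,X), (13,X), (15,X), (16,X), (16,Y), (22,Y), (23,Y), (25,Y), (29,Y), (30,X)
ranks: 7->1, 8->2, 10->3, 13->4, 15->5, 16->6.5, 16->6.5, 22->8, 23->9, 25->10, 29->11, 30->12
Step 2: Rank sum for X: R1 = 1 + 2 + 3 + 4 + 5 + 6.5 + 12 = 33.5.
Step 3: U_X = R1 - n1(n1+1)/2 = 33.5 - 7*8/2 = 33.5 - 28 = 5.5.
       U_Y = n1*n2 - U_X = 35 - 5.5 = 29.5.
Step 4: Ties are present, so use the tie-corrected normal approximation (with continuity correction) for the p-value.
Step 5: p-value = 0.061363; compare to alpha = 0.05. fail to reject H0.

U_X = 5.5, p = 0.061363, fail to reject H0 at alpha = 0.05.


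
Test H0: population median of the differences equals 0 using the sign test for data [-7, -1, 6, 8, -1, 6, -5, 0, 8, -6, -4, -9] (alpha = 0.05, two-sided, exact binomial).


Step 1: Discard zero differences. Original n = 12; n_eff = number of nonzero differences = 11.
Nonzero differences (with sign): -7, -1, +6, +8, -1, +6, -5, +8, -6, -4, -9
Step 2: Count signs: positive = 4, negative = 7.
Step 3: Under H0: P(positive) = 0.5, so the number of positives S ~ Bin(11, 0.5).
Step 4: Two-sided exact p-value = sum of Bin(11,0.5) probabilities at or below the observed probability = 0.548828.
Step 5: alpha = 0.05. fail to reject H0.

n_eff = 11, pos = 4, neg = 7, p = 0.548828, fail to reject H0.


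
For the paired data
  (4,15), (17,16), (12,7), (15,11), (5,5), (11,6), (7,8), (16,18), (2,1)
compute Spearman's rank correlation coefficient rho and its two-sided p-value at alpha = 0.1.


Step 1: Rank x and y separately (midranks; no ties here).
rank(x): 4->2, 17->9, 12->6, 15->7, 5->3, 11->5, 7->4, 16->8, 2->1
rank(y): 15->7, 16->8, 7->4, 11->6, 5->2, 6->3, 8->5, 18->9, 1->1
Step 2: d_i = R_x(i) - R_y(i); compute d_i^2.
  (2-7)^2=25, (9-8)^2=1, (6-4)^2=4, (7-6)^2=1, (3-2)^2=1, (5-3)^2=4, (4-5)^2=1, (8-9)^2=1, (1-1)^2=0
sum(d^2) = 38.
Step 3: rho = 1 - 6*38 / (9*(9^2 - 1)) = 1 - 228/720 = 0.683333.
Step 4: Under H0, t = rho * sqrt((n-2)/(1-rho^2)) = 2.4763 ~ t(7).
Step 5: Two-sided p-value from the t-distribution with 7 df = 0.042442.
Step 6: alpha = 0.1. reject H0.

rho = 0.6833, p = 0.042442, reject H0 at alpha = 0.1.


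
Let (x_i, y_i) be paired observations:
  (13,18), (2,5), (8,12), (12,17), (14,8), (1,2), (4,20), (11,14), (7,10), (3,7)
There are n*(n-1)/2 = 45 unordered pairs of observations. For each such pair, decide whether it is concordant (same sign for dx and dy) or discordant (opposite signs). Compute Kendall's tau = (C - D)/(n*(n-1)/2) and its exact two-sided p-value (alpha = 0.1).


Step 1: Enumerate the 45 unordered pairs (i,j) with i<j and classify each by sign(x_j-x_i) * sign(y_j-y_i).
  (1,2):dx=-11,dy=-13->C; (1,3):dx=-5,dy=-6->C; (1,4):dx=-1,dy=-1->C; (1,5):dx=+1,dy=-10->D
  (1,6):dx=-12,dy=-16->C; (1,7):dx=-9,dy=+2->D; (1,8):dx=-2,dy=-4->C; (1,9):dx=-6,dy=-8->C
  (1,10):dx=-10,dy=-11->C; (2,3):dx=+6,dy=+7->C; (2,4):dx=+10,dy=+12->C; (2,5):dx=+12,dy=+3->C
  (2,6):dx=-1,dy=-3->C; (2,7):dx=+2,dy=+15->C; (2,8):dx=+9,dy=+9->C; (2,9):dx=+5,dy=+5->C
  (2,10):dx=+1,dy=+2->C; (3,4):dx=+4,dy=+5->C; (3,5):dx=+6,dy=-4->D; (3,6):dx=-7,dy=-10->C
  (3,7):dx=-4,dy=+8->D; (3,8):dx=+3,dy=+2->C; (3,9):dx=-1,dy=-2->C; (3,10):dx=-5,dy=-5->C
  (4,5):dx=+2,dy=-9->D; (4,6):dx=-11,dy=-15->C; (4,7):dx=-8,dy=+3->D; (4,8):dx=-1,dy=-3->C
  (4,9):dx=-5,dy=-7->C; (4,10):dx=-9,dy=-10->C; (5,6):dx=-13,dy=-6->C; (5,7):dx=-10,dy=+12->D
  (5,8):dx=-3,dy=+6->D; (5,9):dx=-7,dy=+2->D; (5,10):dx=-11,dy=-1->C; (6,7):dx=+3,dy=+18->C
  (6,8):dx=+10,dy=+12->C; (6,9):dx=+6,dy=+8->C; (6,10):dx=+2,dy=+5->C; (7,8):dx=+7,dy=-6->D
  (7,9):dx=+3,dy=-10->D; (7,10):dx=-1,dy=-13->C; (8,9):dx=-4,dy=-4->C; (8,10):dx=-8,dy=-7->C
  (9,10):dx=-4,dy=-3->C
Step 2: C = 34, D = 11, total pairs = 45.
Step 3: tau = (C - D)/(n(n-1)/2) = (34 - 11)/45 = 0.511111.
Step 4: Exact two-sided p-value (enumerate n! = 3628800 permutations of y under H0): p = 0.046623.
Step 5: alpha = 0.1. reject H0.

tau_b = 0.5111 (C=34, D=11), p = 0.046623, reject H0.


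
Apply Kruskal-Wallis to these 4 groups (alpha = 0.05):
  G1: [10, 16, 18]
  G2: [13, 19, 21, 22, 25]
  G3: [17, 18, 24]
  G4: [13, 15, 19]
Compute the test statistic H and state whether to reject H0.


Step 1: Combine all N = 14 observations and assign midranks.
sorted (value, group, rank): (10,G1,1), (13,G2,2.5), (13,G4,2.5), (15,G4,4), (16,G1,5), (17,G3,6), (18,G1,7.5), (18,G3,7.5), (19,G2,9.5), (19,G4,9.5), (21,G2,11), (22,G2,12), (24,G3,13), (25,G2,14)
Step 2: Sum ranks within each group.
R_1 = 13.5 (n_1 = 3)
R_2 = 49 (n_2 = 5)
R_3 = 26.5 (n_3 = 3)
R_4 = 16 (n_4 = 3)
Step 3: H = 12/(N(N+1)) * sum(R_i^2/n_i) - 3(N+1)
     = 12/(14*15) * (13.5^2/3 + 49^2/5 + 26.5^2/3 + 16^2/3) - 3*15
     = 0.057143 * 860.367 - 45
     = 4.163810.
Step 4: Ties present; correction factor C = 1 - 18/(14^3 - 14) = 0.993407. Corrected H = 4.163810 / 0.993407 = 4.191445.
Step 5: Under H0, H ~ chi^2(3); p-value = 0.241520.
Step 6: alpha = 0.05. fail to reject H0.

H = 4.1914, df = 3, p = 0.241520, fail to reject H0.


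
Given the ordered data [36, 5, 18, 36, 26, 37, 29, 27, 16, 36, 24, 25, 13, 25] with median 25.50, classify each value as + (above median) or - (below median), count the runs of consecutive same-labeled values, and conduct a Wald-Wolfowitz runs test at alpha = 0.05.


Step 1: Compute median = 25.50; label A = above, B = below.
Labels in order: ABBAAAAABABBBB  (n_A = 7, n_B = 7)
Step 2: Count runs R = 6.
Step 3: Under H0 (random ordering), E[R] = 2*n_A*n_B/(n_A+n_B) + 1 = 2*7*7/14 + 1 = 8.0000.
        Var[R] = 2*n_A*n_B*(2*n_A*n_B - n_A - n_B) / ((n_A+n_B)^2 * (n_A+n_B-1)) = 8232/2548 = 3.2308.
        SD[R] = 1.7974.
Step 4: Continuity-corrected z = (R + 0.5 - E[R]) / SD[R] = (6 + 0.5 - 8.0000) / 1.7974 = -0.8345.
Step 5: Two-sided p-value via normal approximation = 2*(1 - Phi(|z|)) = 0.403986.
Step 6: alpha = 0.05. fail to reject H0.

R = 6, z = -0.8345, p = 0.403986, fail to reject H0.


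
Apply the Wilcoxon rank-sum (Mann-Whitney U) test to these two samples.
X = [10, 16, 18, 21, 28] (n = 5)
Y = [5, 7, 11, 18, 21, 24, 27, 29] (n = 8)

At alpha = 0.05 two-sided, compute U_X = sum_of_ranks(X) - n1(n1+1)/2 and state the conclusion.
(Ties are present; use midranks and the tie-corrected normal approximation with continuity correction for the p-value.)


Step 1: Combine and sort all 13 observations; assign midranks.
sorted (value, group): (5,Y), (7,Y), (10,X), (11,Y), (16,X), (18,X), (18,Y), (21,X), (21,Y), (24,Y), (27,Y), (28,X), (29,Y)
ranks: 5->1, 7->2, 10->3, 11->4, 16->5, 18->6.5, 18->6.5, 21->8.5, 21->8.5, 24->10, 27->11, 28->12, 29->13
Step 2: Rank sum for X: R1 = 3 + 5 + 6.5 + 8.5 + 12 = 35.
Step 3: U_X = R1 - n1(n1+1)/2 = 35 - 5*6/2 = 35 - 15 = 20.
       U_Y = n1*n2 - U_X = 40 - 20 = 20.
Step 4: Ties are present, so use the tie-corrected normal approximation (with continuity correction) for the p-value.
Step 5: p-value = 1.000000; compare to alpha = 0.05. fail to reject H0.

U_X = 20, p = 1.000000, fail to reject H0 at alpha = 0.05.


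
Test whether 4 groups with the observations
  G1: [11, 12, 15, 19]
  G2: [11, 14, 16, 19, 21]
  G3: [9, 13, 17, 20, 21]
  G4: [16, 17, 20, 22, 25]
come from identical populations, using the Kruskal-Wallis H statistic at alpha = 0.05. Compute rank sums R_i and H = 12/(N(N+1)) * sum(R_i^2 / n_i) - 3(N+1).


Step 1: Combine all N = 19 observations and assign midranks.
sorted (value, group, rank): (9,G3,1), (11,G1,2.5), (11,G2,2.5), (12,G1,4), (13,G3,5), (14,G2,6), (15,G1,7), (16,G2,8.5), (16,G4,8.5), (17,G3,10.5), (17,G4,10.5), (19,G1,12.5), (19,G2,12.5), (20,G3,14.5), (20,G4,14.5), (21,G2,16.5), (21,G3,16.5), (22,G4,18), (25,G4,19)
Step 2: Sum ranks within each group.
R_1 = 26 (n_1 = 4)
R_2 = 46 (n_2 = 5)
R_3 = 47.5 (n_3 = 5)
R_4 = 70.5 (n_4 = 5)
Step 3: H = 12/(N(N+1)) * sum(R_i^2/n_i) - 3(N+1)
     = 12/(19*20) * (26^2/4 + 46^2/5 + 47.5^2/5 + 70.5^2/5) - 3*20
     = 0.031579 * 2037.5 - 60
     = 4.342105.
Step 4: Ties present; correction factor C = 1 - 36/(19^3 - 19) = 0.994737. Corrected H = 4.342105 / 0.994737 = 4.365079.
Step 5: Under H0, H ~ chi^2(3); p-value = 0.224645.
Step 6: alpha = 0.05. fail to reject H0.

H = 4.3651, df = 3, p = 0.224645, fail to reject H0.


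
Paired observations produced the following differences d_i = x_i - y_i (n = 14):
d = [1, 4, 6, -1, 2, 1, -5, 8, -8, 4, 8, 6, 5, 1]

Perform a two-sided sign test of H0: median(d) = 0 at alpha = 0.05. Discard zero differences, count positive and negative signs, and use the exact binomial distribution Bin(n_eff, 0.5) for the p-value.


Step 1: Discard zero differences. Original n = 14; n_eff = number of nonzero differences = 14.
Nonzero differences (with sign): +1, +4, +6, -1, +2, +1, -5, +8, -8, +4, +8, +6, +5, +1
Step 2: Count signs: positive = 11, negative = 3.
Step 3: Under H0: P(positive) = 0.5, so the number of positives S ~ Bin(14, 0.5).
Step 4: Two-sided exact p-value = sum of Bin(14,0.5) probabilities at or below the observed probability = 0.057373.
Step 5: alpha = 0.05. fail to reject H0.

n_eff = 14, pos = 11, neg = 3, p = 0.057373, fail to reject H0.


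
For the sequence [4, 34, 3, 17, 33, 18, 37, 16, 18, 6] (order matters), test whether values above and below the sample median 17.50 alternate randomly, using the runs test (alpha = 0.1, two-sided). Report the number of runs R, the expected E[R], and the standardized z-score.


Step 1: Compute median = 17.50; label A = above, B = below.
Labels in order: BABBAAABAB  (n_A = 5, n_B = 5)
Step 2: Count runs R = 7.
Step 3: Under H0 (random ordering), E[R] = 2*n_A*n_B/(n_A+n_B) + 1 = 2*5*5/10 + 1 = 6.0000.
        Var[R] = 2*n_A*n_B*(2*n_A*n_B - n_A - n_B) / ((n_A+n_B)^2 * (n_A+n_B-1)) = 2000/900 = 2.2222.
        SD[R] = 1.4907.
Step 4: Continuity-corrected z = (R - 0.5 - E[R]) / SD[R] = (7 - 0.5 - 6.0000) / 1.4907 = 0.3354.
Step 5: Two-sided p-value via normal approximation = 2*(1 - Phi(|z|)) = 0.737316.
Step 6: alpha = 0.1. fail to reject H0.

R = 7, z = 0.3354, p = 0.737316, fail to reject H0.


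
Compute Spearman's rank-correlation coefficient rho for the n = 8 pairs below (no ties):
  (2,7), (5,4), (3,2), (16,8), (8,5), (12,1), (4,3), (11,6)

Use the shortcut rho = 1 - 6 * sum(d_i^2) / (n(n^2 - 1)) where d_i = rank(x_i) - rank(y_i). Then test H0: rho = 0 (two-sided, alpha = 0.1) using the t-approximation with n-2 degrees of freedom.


Step 1: Rank x and y separately (midranks; no ties here).
rank(x): 2->1, 5->4, 3->2, 16->8, 8->5, 12->7, 4->3, 11->6
rank(y): 7->7, 4->4, 2->2, 8->8, 5->5, 1->1, 3->3, 6->6
Step 2: d_i = R_x(i) - R_y(i); compute d_i^2.
  (1-7)^2=36, (4-4)^2=0, (2-2)^2=0, (8-8)^2=0, (5-5)^2=0, (7-1)^2=36, (3-3)^2=0, (6-6)^2=0
sum(d^2) = 72.
Step 3: rho = 1 - 6*72 / (8*(8^2 - 1)) = 1 - 432/504 = 0.142857.
Step 4: Under H0, t = rho * sqrt((n-2)/(1-rho^2)) = 0.3536 ~ t(6).
Step 5: Two-sided p-value from the t-distribution with 6 df = 0.735765.
Step 6: alpha = 0.1. fail to reject H0.

rho = 0.1429, p = 0.735765, fail to reject H0 at alpha = 0.1.


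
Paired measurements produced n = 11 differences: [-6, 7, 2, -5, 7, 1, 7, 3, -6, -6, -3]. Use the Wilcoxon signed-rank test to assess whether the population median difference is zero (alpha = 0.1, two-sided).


Step 1: Drop any zero differences (none here) and take |d_i|.
|d| = [6, 7, 2, 5, 7, 1, 7, 3, 6, 6, 3]
Step 2: Midrank |d_i| (ties get averaged ranks).
ranks: |6|->7, |7|->10, |2|->2, |5|->5, |7|->10, |1|->1, |7|->10, |3|->3.5, |6|->7, |6|->7, |3|->3.5
Step 3: Attach original signs; sum ranks with positive sign and with negative sign.
W+ = 10 + 2 + 10 + 1 + 10 + 3.5 = 36.5
W- = 7 + 5 + 7 + 7 + 3.5 = 29.5
(Check: W+ + W- = 66 should equal n(n+1)/2 = 66.)
Step 4: Test statistic W = min(W+, W-) = 29.5.
Step 5: Ties in |d|, so use the tie-corrected normal approximation.
        E[W] = n(n+1)/4 = 11*12/4 = 33.
        Tie groups: |d|=3 (t=2), |d|=6 (t=3), |d|=7 (t=3); sum(t^3 - t) = 54.
        Var[W] = n(n+1)(2n+1)/24 - sum(t^3-t)/48 = 3036/24 - 54/48 = 125.375.
        z = (W - E[W]) / sqrt(Var[W]) = (29.5 - 33) / 11.1971 = -0.3126.
        Two-sided p = 2*Phi(z) = 0.754599.
Step 6: alpha = 0.1. fail to reject H0.

W+ = 36.5, W- = 29.5, W = min = 29.5, p = 0.754599, fail to reject H0.


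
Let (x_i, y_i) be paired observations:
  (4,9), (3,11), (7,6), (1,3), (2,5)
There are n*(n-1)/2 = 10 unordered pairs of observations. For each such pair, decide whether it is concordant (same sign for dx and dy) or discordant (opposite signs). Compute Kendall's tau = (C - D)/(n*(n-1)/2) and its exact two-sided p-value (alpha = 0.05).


Step 1: Enumerate the 10 unordered pairs (i,j) with i<j and classify each by sign(x_j-x_i) * sign(y_j-y_i).
  (1,2):dx=-1,dy=+2->D; (1,3):dx=+3,dy=-3->D; (1,4):dx=-3,dy=-6->C; (1,5):dx=-2,dy=-4->C
  (2,3):dx=+4,dy=-5->D; (2,4):dx=-2,dy=-8->C; (2,5):dx=-1,dy=-6->C; (3,4):dx=-6,dy=-3->C
  (3,5):dx=-5,dy=-1->C; (4,5):dx=+1,dy=+2->C
Step 2: C = 7, D = 3, total pairs = 10.
Step 3: tau = (C - D)/(n(n-1)/2) = (7 - 3)/10 = 0.400000.
Step 4: Exact two-sided p-value (enumerate n! = 120 permutations of y under H0): p = 0.483333.
Step 5: alpha = 0.05. fail to reject H0.

tau_b = 0.4000 (C=7, D=3), p = 0.483333, fail to reject H0.


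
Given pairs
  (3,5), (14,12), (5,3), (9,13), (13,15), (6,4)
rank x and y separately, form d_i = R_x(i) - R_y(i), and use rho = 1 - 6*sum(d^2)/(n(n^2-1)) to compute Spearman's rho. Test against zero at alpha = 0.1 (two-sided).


Step 1: Rank x and y separately (midranks; no ties here).
rank(x): 3->1, 14->6, 5->2, 9->4, 13->5, 6->3
rank(y): 5->3, 12->4, 3->1, 13->5, 15->6, 4->2
Step 2: d_i = R_x(i) - R_y(i); compute d_i^2.
  (1-3)^2=4, (6-4)^2=4, (2-1)^2=1, (4-5)^2=1, (5-6)^2=1, (3-2)^2=1
sum(d^2) = 12.
Step 3: rho = 1 - 6*12 / (6*(6^2 - 1)) = 1 - 72/210 = 0.657143.
Step 4: Under H0, t = rho * sqrt((n-2)/(1-rho^2)) = 1.7436 ~ t(4).
Step 5: Two-sided p-value from the t-distribution with 4 df = 0.156175.
Step 6: alpha = 0.1. fail to reject H0.

rho = 0.6571, p = 0.156175, fail to reject H0 at alpha = 0.1.


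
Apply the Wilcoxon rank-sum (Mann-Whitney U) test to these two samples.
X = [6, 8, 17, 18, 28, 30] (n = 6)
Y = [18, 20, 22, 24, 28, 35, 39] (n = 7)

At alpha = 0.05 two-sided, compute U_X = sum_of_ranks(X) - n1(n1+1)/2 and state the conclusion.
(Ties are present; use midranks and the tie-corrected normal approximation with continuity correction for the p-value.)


Step 1: Combine and sort all 13 observations; assign midranks.
sorted (value, group): (6,X), (8,X), (17,X), (18,X), (18,Y), (20,Y), (22,Y), (24,Y), (28,X), (28,Y), (30,X), (35,Y), (39,Y)
ranks: 6->1, 8->2, 17->3, 18->4.5, 18->4.5, 20->6, 22->7, 24->8, 28->9.5, 28->9.5, 30->11, 35->12, 39->13
Step 2: Rank sum for X: R1 = 1 + 2 + 3 + 4.5 + 9.5 + 11 = 31.
Step 3: U_X = R1 - n1(n1+1)/2 = 31 - 6*7/2 = 31 - 21 = 10.
       U_Y = n1*n2 - U_X = 42 - 10 = 32.
Step 4: Ties are present, so use the tie-corrected normal approximation (with continuity correction) for the p-value.
Step 5: p-value = 0.132546; compare to alpha = 0.05. fail to reject H0.

U_X = 10, p = 0.132546, fail to reject H0 at alpha = 0.05.


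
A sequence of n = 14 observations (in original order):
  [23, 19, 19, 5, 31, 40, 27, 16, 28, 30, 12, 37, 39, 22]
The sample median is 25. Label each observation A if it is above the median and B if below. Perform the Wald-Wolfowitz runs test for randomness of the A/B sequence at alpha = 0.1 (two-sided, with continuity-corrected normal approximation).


Step 1: Compute median = 25; label A = above, B = below.
Labels in order: BBBBAAABAABAAB  (n_A = 7, n_B = 7)
Step 2: Count runs R = 7.
Step 3: Under H0 (random ordering), E[R] = 2*n_A*n_B/(n_A+n_B) + 1 = 2*7*7/14 + 1 = 8.0000.
        Var[R] = 2*n_A*n_B*(2*n_A*n_B - n_A - n_B) / ((n_A+n_B)^2 * (n_A+n_B-1)) = 8232/2548 = 3.2308.
        SD[R] = 1.7974.
Step 4: Continuity-corrected z = (R + 0.5 - E[R]) / SD[R] = (7 + 0.5 - 8.0000) / 1.7974 = -0.2782.
Step 5: Two-sided p-value via normal approximation = 2*(1 - Phi(|z|)) = 0.780879.
Step 6: alpha = 0.1. fail to reject H0.

R = 7, z = -0.2782, p = 0.780879, fail to reject H0.


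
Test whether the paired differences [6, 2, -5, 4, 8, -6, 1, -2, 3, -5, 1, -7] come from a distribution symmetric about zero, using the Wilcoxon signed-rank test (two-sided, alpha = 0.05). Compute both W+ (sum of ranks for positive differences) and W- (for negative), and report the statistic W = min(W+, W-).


Step 1: Drop any zero differences (none here) and take |d_i|.
|d| = [6, 2, 5, 4, 8, 6, 1, 2, 3, 5, 1, 7]
Step 2: Midrank |d_i| (ties get averaged ranks).
ranks: |6|->9.5, |2|->3.5, |5|->7.5, |4|->6, |8|->12, |6|->9.5, |1|->1.5, |2|->3.5, |3|->5, |5|->7.5, |1|->1.5, |7|->11
Step 3: Attach original signs; sum ranks with positive sign and with negative sign.
W+ = 9.5 + 3.5 + 6 + 12 + 1.5 + 5 + 1.5 = 39
W- = 7.5 + 9.5 + 3.5 + 7.5 + 11 = 39
(Check: W+ + W- = 78 should equal n(n+1)/2 = 78.)
Step 4: Test statistic W = min(W+, W-) = 39.
Step 5: Ties in |d|, so use the tie-corrected normal approximation.
        E[W] = n(n+1)/4 = 12*13/4 = 39.
        Tie groups: |d|=1 (t=2), |d|=2 (t=2), |d|=5 (t=2), |d|=6 (t=2); sum(t^3 - t) = 24.
        Var[W] = n(n+1)(2n+1)/24 - sum(t^3-t)/48 = 3900/24 - 24/48 = 162.
        z = (W - E[W]) / sqrt(Var[W]) = (39 - 39) / 12.7279 = 0.0000.
        Two-sided p = 2*Phi(z) = 1.000000.
Step 6: alpha = 0.05. fail to reject H0.

W+ = 39, W- = 39, W = min = 39, p = 1.000000, fail to reject H0.


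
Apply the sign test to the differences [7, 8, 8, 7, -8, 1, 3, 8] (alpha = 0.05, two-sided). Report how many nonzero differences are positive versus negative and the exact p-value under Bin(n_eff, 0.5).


Step 1: Discard zero differences. Original n = 8; n_eff = number of nonzero differences = 8.
Nonzero differences (with sign): +7, +8, +8, +7, -8, +1, +3, +8
Step 2: Count signs: positive = 7, negative = 1.
Step 3: Under H0: P(positive) = 0.5, so the number of positives S ~ Bin(8, 0.5).
Step 4: Two-sided exact p-value = sum of Bin(8,0.5) probabilities at or below the observed probability = 0.070312.
Step 5: alpha = 0.05. fail to reject H0.

n_eff = 8, pos = 7, neg = 1, p = 0.070312, fail to reject H0.


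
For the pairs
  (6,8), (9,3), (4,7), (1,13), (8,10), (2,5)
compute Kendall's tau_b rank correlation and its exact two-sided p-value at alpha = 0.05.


Step 1: Enumerate the 15 unordered pairs (i,j) with i<j and classify each by sign(x_j-x_i) * sign(y_j-y_i).
  (1,2):dx=+3,dy=-5->D; (1,3):dx=-2,dy=-1->C; (1,4):dx=-5,dy=+5->D; (1,5):dx=+2,dy=+2->C
  (1,6):dx=-4,dy=-3->C; (2,3):dx=-5,dy=+4->D; (2,4):dx=-8,dy=+10->D; (2,5):dx=-1,dy=+7->D
  (2,6):dx=-7,dy=+2->D; (3,4):dx=-3,dy=+6->D; (3,5):dx=+4,dy=+3->C; (3,6):dx=-2,dy=-2->C
  (4,5):dx=+7,dy=-3->D; (4,6):dx=+1,dy=-8->D; (5,6):dx=-6,dy=-5->C
Step 2: C = 6, D = 9, total pairs = 15.
Step 3: tau = (C - D)/(n(n-1)/2) = (6 - 9)/15 = -0.200000.
Step 4: Exact two-sided p-value (enumerate n! = 720 permutations of y under H0): p = 0.719444.
Step 5: alpha = 0.05. fail to reject H0.

tau_b = -0.2000 (C=6, D=9), p = 0.719444, fail to reject H0.


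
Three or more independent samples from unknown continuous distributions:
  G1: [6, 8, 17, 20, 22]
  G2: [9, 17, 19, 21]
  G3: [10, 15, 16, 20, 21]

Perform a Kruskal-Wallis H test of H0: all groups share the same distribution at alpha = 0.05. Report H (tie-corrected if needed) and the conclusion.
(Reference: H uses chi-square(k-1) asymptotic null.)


Step 1: Combine all N = 14 observations and assign midranks.
sorted (value, group, rank): (6,G1,1), (8,G1,2), (9,G2,3), (10,G3,4), (15,G3,5), (16,G3,6), (17,G1,7.5), (17,G2,7.5), (19,G2,9), (20,G1,10.5), (20,G3,10.5), (21,G2,12.5), (21,G3,12.5), (22,G1,14)
Step 2: Sum ranks within each group.
R_1 = 35 (n_1 = 5)
R_2 = 32 (n_2 = 4)
R_3 = 38 (n_3 = 5)
Step 3: H = 12/(N(N+1)) * sum(R_i^2/n_i) - 3(N+1)
     = 12/(14*15) * (35^2/5 + 32^2/4 + 38^2/5) - 3*15
     = 0.057143 * 789.8 - 45
     = 0.131429.
Step 4: Ties present; correction factor C = 1 - 18/(14^3 - 14) = 0.993407. Corrected H = 0.131429 / 0.993407 = 0.132301.
Step 5: Under H0, H ~ chi^2(2); p-value = 0.935990.
Step 6: alpha = 0.05. fail to reject H0.

H = 0.1323, df = 2, p = 0.935990, fail to reject H0.


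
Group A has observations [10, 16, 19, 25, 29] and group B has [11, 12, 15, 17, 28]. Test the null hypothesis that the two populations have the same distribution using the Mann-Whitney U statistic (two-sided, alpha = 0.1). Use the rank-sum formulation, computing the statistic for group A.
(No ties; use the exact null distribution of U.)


Step 1: Combine and sort all 10 observations; assign midranks.
sorted (value, group): (10,X), (11,Y), (12,Y), (15,Y), (16,X), (17,Y), (19,X), (25,X), (28,Y), (29,X)
ranks: 10->1, 11->2, 12->3, 15->4, 16->5, 17->6, 19->7, 25->8, 28->9, 29->10
Step 2: Rank sum for X: R1 = 1 + 5 + 7 + 8 + 10 = 31.
Step 3: U_X = R1 - n1(n1+1)/2 = 31 - 5*6/2 = 31 - 15 = 16.
       U_Y = n1*n2 - U_X = 25 - 16 = 9.
Step 4: No ties, so the exact null distribution of U (based on enumerating the C(10,5) = 252 equally likely rank assignments) gives the two-sided p-value.
Step 5: p-value = 0.547619; compare to alpha = 0.1. fail to reject H0.

U_X = 16, p = 0.547619, fail to reject H0 at alpha = 0.1.


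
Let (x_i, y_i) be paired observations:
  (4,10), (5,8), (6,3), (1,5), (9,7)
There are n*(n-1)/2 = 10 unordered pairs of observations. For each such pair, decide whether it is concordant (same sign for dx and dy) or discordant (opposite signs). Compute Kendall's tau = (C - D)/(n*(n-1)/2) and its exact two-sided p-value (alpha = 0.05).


Step 1: Enumerate the 10 unordered pairs (i,j) with i<j and classify each by sign(x_j-x_i) * sign(y_j-y_i).
  (1,2):dx=+1,dy=-2->D; (1,3):dx=+2,dy=-7->D; (1,4):dx=-3,dy=-5->C; (1,5):dx=+5,dy=-3->D
  (2,3):dx=+1,dy=-5->D; (2,4):dx=-4,dy=-3->C; (2,5):dx=+4,dy=-1->D; (3,4):dx=-5,dy=+2->D
  (3,5):dx=+3,dy=+4->C; (4,5):dx=+8,dy=+2->C
Step 2: C = 4, D = 6, total pairs = 10.
Step 3: tau = (C - D)/(n(n-1)/2) = (4 - 6)/10 = -0.200000.
Step 4: Exact two-sided p-value (enumerate n! = 120 permutations of y under H0): p = 0.816667.
Step 5: alpha = 0.05. fail to reject H0.

tau_b = -0.2000 (C=4, D=6), p = 0.816667, fail to reject H0.


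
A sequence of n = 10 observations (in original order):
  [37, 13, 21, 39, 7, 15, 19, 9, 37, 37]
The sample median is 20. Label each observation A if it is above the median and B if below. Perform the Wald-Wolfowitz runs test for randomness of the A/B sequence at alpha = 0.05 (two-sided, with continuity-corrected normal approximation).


Step 1: Compute median = 20; label A = above, B = below.
Labels in order: ABAABBBBAA  (n_A = 5, n_B = 5)
Step 2: Count runs R = 5.
Step 3: Under H0 (random ordering), E[R] = 2*n_A*n_B/(n_A+n_B) + 1 = 2*5*5/10 + 1 = 6.0000.
        Var[R] = 2*n_A*n_B*(2*n_A*n_B - n_A - n_B) / ((n_A+n_B)^2 * (n_A+n_B-1)) = 2000/900 = 2.2222.
        SD[R] = 1.4907.
Step 4: Continuity-corrected z = (R + 0.5 - E[R]) / SD[R] = (5 + 0.5 - 6.0000) / 1.4907 = -0.3354.
Step 5: Two-sided p-value via normal approximation = 2*(1 - Phi(|z|)) = 0.737316.
Step 6: alpha = 0.05. fail to reject H0.

R = 5, z = -0.3354, p = 0.737316, fail to reject H0.


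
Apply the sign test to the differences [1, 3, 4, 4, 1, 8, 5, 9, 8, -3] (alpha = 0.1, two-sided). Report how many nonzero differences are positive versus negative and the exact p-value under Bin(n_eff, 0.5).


Step 1: Discard zero differences. Original n = 10; n_eff = number of nonzero differences = 10.
Nonzero differences (with sign): +1, +3, +4, +4, +1, +8, +5, +9, +8, -3
Step 2: Count signs: positive = 9, negative = 1.
Step 3: Under H0: P(positive) = 0.5, so the number of positives S ~ Bin(10, 0.5).
Step 4: Two-sided exact p-value = sum of Bin(10,0.5) probabilities at or below the observed probability = 0.021484.
Step 5: alpha = 0.1. reject H0.

n_eff = 10, pos = 9, neg = 1, p = 0.021484, reject H0.


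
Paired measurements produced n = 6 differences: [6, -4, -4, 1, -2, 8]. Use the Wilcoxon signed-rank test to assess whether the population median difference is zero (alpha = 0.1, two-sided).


Step 1: Drop any zero differences (none here) and take |d_i|.
|d| = [6, 4, 4, 1, 2, 8]
Step 2: Midrank |d_i| (ties get averaged ranks).
ranks: |6|->5, |4|->3.5, |4|->3.5, |1|->1, |2|->2, |8|->6
Step 3: Attach original signs; sum ranks with positive sign and with negative sign.
W+ = 5 + 1 + 6 = 12
W- = 3.5 + 3.5 + 2 = 9
(Check: W+ + W- = 21 should equal n(n+1)/2 = 21.)
Step 4: Test statistic W = min(W+, W-) = 9.
Step 5: Ties in |d|, so use the tie-corrected normal approximation.
        E[W] = n(n+1)/4 = 6*7/4 = 10.5.
        Tie groups: |d|=4 (t=2); sum(t^3 - t) = 6.
        Var[W] = n(n+1)(2n+1)/24 - sum(t^3-t)/48 = 546/24 - 6/48 = 22.625.
        z = (W - E[W]) / sqrt(Var[W]) = (9 - 10.5) / 4.7566 = -0.3154.
        Two-sided p = 2*Phi(z) = 0.752494.
Step 6: alpha = 0.1. fail to reject H0.

W+ = 12, W- = 9, W = min = 9, p = 0.752494, fail to reject H0.


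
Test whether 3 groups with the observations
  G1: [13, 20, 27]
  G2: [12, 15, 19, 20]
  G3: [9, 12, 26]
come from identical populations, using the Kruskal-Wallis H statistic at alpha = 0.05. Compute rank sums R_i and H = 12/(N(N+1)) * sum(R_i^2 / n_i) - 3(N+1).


Step 1: Combine all N = 10 observations and assign midranks.
sorted (value, group, rank): (9,G3,1), (12,G2,2.5), (12,G3,2.5), (13,G1,4), (15,G2,5), (19,G2,6), (20,G1,7.5), (20,G2,7.5), (26,G3,9), (27,G1,10)
Step 2: Sum ranks within each group.
R_1 = 21.5 (n_1 = 3)
R_2 = 21 (n_2 = 4)
R_3 = 12.5 (n_3 = 3)
Step 3: H = 12/(N(N+1)) * sum(R_i^2/n_i) - 3(N+1)
     = 12/(10*11) * (21.5^2/3 + 21^2/4 + 12.5^2/3) - 3*11
     = 0.109091 * 316.417 - 33
     = 1.518182.
Step 4: Ties present; correction factor C = 1 - 12/(10^3 - 10) = 0.987879. Corrected H = 1.518182 / 0.987879 = 1.536810.
Step 5: Under H0, H ~ chi^2(2); p-value = 0.463752.
Step 6: alpha = 0.05. fail to reject H0.

H = 1.5368, df = 2, p = 0.463752, fail to reject H0.


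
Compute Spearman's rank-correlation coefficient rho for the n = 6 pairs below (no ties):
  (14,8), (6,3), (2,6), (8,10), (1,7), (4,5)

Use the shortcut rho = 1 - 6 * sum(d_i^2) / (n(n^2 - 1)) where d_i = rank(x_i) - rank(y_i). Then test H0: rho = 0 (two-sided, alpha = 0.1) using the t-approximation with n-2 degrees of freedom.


Step 1: Rank x and y separately (midranks; no ties here).
rank(x): 14->6, 6->4, 2->2, 8->5, 1->1, 4->3
rank(y): 8->5, 3->1, 6->3, 10->6, 7->4, 5->2
Step 2: d_i = R_x(i) - R_y(i); compute d_i^2.
  (6-5)^2=1, (4-1)^2=9, (2-3)^2=1, (5-6)^2=1, (1-4)^2=9, (3-2)^2=1
sum(d^2) = 22.
Step 3: rho = 1 - 6*22 / (6*(6^2 - 1)) = 1 - 132/210 = 0.371429.
Step 4: Under H0, t = rho * sqrt((n-2)/(1-rho^2)) = 0.8001 ~ t(4).
Step 5: Two-sided p-value from the t-distribution with 4 df = 0.468478.
Step 6: alpha = 0.1. fail to reject H0.

rho = 0.3714, p = 0.468478, fail to reject H0 at alpha = 0.1.


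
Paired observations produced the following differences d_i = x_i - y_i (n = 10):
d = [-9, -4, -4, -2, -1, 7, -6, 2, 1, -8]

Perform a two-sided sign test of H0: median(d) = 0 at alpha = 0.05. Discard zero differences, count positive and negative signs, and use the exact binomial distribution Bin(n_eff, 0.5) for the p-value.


Step 1: Discard zero differences. Original n = 10; n_eff = number of nonzero differences = 10.
Nonzero differences (with sign): -9, -4, -4, -2, -1, +7, -6, +2, +1, -8
Step 2: Count signs: positive = 3, negative = 7.
Step 3: Under H0: P(positive) = 0.5, so the number of positives S ~ Bin(10, 0.5).
Step 4: Two-sided exact p-value = sum of Bin(10,0.5) probabilities at or below the observed probability = 0.343750.
Step 5: alpha = 0.05. fail to reject H0.

n_eff = 10, pos = 3, neg = 7, p = 0.343750, fail to reject H0.


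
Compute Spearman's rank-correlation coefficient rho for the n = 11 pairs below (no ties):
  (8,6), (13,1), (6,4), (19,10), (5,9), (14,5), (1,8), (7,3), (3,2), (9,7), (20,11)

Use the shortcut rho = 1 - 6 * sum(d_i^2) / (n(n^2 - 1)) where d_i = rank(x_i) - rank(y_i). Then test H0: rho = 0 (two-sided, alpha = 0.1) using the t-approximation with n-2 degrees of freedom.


Step 1: Rank x and y separately (midranks; no ties here).
rank(x): 8->6, 13->8, 6->4, 19->10, 5->3, 14->9, 1->1, 7->5, 3->2, 9->7, 20->11
rank(y): 6->6, 1->1, 4->4, 10->10, 9->9, 5->5, 8->8, 3->3, 2->2, 7->7, 11->11
Step 2: d_i = R_x(i) - R_y(i); compute d_i^2.
  (6-6)^2=0, (8-1)^2=49, (4-4)^2=0, (10-10)^2=0, (3-9)^2=36, (9-5)^2=16, (1-8)^2=49, (5-3)^2=4, (2-2)^2=0, (7-7)^2=0, (11-11)^2=0
sum(d^2) = 154.
Step 3: rho = 1 - 6*154 / (11*(11^2 - 1)) = 1 - 924/1320 = 0.300000.
Step 4: Under H0, t = rho * sqrt((n-2)/(1-rho^2)) = 0.9435 ~ t(9).
Step 5: Two-sided p-value from the t-distribution with 9 df = 0.370083.
Step 6: alpha = 0.1. fail to reject H0.

rho = 0.3000, p = 0.370083, fail to reject H0 at alpha = 0.1.


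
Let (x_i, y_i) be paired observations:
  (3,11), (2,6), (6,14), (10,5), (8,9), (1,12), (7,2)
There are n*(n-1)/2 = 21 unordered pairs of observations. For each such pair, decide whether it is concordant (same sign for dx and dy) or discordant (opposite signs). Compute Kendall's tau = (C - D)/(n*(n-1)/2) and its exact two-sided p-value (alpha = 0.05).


Step 1: Enumerate the 21 unordered pairs (i,j) with i<j and classify each by sign(x_j-x_i) * sign(y_j-y_i).
  (1,2):dx=-1,dy=-5->C; (1,3):dx=+3,dy=+3->C; (1,4):dx=+7,dy=-6->D; (1,5):dx=+5,dy=-2->D
  (1,6):dx=-2,dy=+1->D; (1,7):dx=+4,dy=-9->D; (2,3):dx=+4,dy=+8->C; (2,4):dx=+8,dy=-1->D
  (2,5):dx=+6,dy=+3->C; (2,6):dx=-1,dy=+6->D; (2,7):dx=+5,dy=-4->D; (3,4):dx=+4,dy=-9->D
  (3,5):dx=+2,dy=-5->D; (3,6):dx=-5,dy=-2->C; (3,7):dx=+1,dy=-12->D; (4,5):dx=-2,dy=+4->D
  (4,6):dx=-9,dy=+7->D; (4,7):dx=-3,dy=-3->C; (5,6):dx=-7,dy=+3->D; (5,7):dx=-1,dy=-7->C
  (6,7):dx=+6,dy=-10->D
Step 2: C = 7, D = 14, total pairs = 21.
Step 3: tau = (C - D)/(n(n-1)/2) = (7 - 14)/21 = -0.333333.
Step 4: Exact two-sided p-value (enumerate n! = 5040 permutations of y under H0): p = 0.381349.
Step 5: alpha = 0.05. fail to reject H0.

tau_b = -0.3333 (C=7, D=14), p = 0.381349, fail to reject H0.


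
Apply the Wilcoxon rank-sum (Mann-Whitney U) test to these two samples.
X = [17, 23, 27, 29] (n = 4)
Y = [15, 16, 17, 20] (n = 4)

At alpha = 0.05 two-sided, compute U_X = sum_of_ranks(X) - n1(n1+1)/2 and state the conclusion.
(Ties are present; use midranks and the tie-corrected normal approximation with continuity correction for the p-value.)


Step 1: Combine and sort all 8 observations; assign midranks.
sorted (value, group): (15,Y), (16,Y), (17,X), (17,Y), (20,Y), (23,X), (27,X), (29,X)
ranks: 15->1, 16->2, 17->3.5, 17->3.5, 20->5, 23->6, 27->7, 29->8
Step 2: Rank sum for X: R1 = 3.5 + 6 + 7 + 8 = 24.5.
Step 3: U_X = R1 - n1(n1+1)/2 = 24.5 - 4*5/2 = 24.5 - 10 = 14.5.
       U_Y = n1*n2 - U_X = 16 - 14.5 = 1.5.
Step 4: Ties are present, so use the tie-corrected normal approximation (with continuity correction) for the p-value.
Step 5: p-value = 0.081429; compare to alpha = 0.05. fail to reject H0.

U_X = 14.5, p = 0.081429, fail to reject H0 at alpha = 0.05.


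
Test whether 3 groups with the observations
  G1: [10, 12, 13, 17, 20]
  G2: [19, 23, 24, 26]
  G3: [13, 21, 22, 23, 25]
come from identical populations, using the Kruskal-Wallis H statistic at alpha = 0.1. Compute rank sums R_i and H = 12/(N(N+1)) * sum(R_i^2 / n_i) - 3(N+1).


Step 1: Combine all N = 14 observations and assign midranks.
sorted (value, group, rank): (10,G1,1), (12,G1,2), (13,G1,3.5), (13,G3,3.5), (17,G1,5), (19,G2,6), (20,G1,7), (21,G3,8), (22,G3,9), (23,G2,10.5), (23,G3,10.5), (24,G2,12), (25,G3,13), (26,G2,14)
Step 2: Sum ranks within each group.
R_1 = 18.5 (n_1 = 5)
R_2 = 42.5 (n_2 = 4)
R_3 = 44 (n_3 = 5)
Step 3: H = 12/(N(N+1)) * sum(R_i^2/n_i) - 3(N+1)
     = 12/(14*15) * (18.5^2/5 + 42.5^2/4 + 44^2/5) - 3*15
     = 0.057143 * 907.212 - 45
     = 6.840714.
Step 4: Ties present; correction factor C = 1 - 12/(14^3 - 14) = 0.995604. Corrected H = 6.840714 / 0.995604 = 6.870916.
Step 5: Under H0, H ~ chi^2(2); p-value = 0.032211.
Step 6: alpha = 0.1. reject H0.

H = 6.8709, df = 2, p = 0.032211, reject H0.


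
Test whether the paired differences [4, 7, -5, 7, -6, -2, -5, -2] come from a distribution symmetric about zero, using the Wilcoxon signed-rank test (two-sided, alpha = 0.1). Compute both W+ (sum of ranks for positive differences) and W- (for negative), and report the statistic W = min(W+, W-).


Step 1: Drop any zero differences (none here) and take |d_i|.
|d| = [4, 7, 5, 7, 6, 2, 5, 2]
Step 2: Midrank |d_i| (ties get averaged ranks).
ranks: |4|->3, |7|->7.5, |5|->4.5, |7|->7.5, |6|->6, |2|->1.5, |5|->4.5, |2|->1.5
Step 3: Attach original signs; sum ranks with positive sign and with negative sign.
W+ = 3 + 7.5 + 7.5 = 18
W- = 4.5 + 6 + 1.5 + 4.5 + 1.5 = 18
(Check: W+ + W- = 36 should equal n(n+1)/2 = 36.)
Step 4: Test statistic W = min(W+, W-) = 18.
Step 5: Ties in |d|, so use the tie-corrected normal approximation.
        E[W] = n(n+1)/4 = 8*9/4 = 18.
        Tie groups: |d|=2 (t=2), |d|=5 (t=2), |d|=7 (t=2); sum(t^3 - t) = 18.
        Var[W] = n(n+1)(2n+1)/24 - sum(t^3-t)/48 = 1224/24 - 18/48 = 50.625.
        z = (W - E[W]) / sqrt(Var[W]) = (18 - 18) / 7.1151 = 0.0000.
        Two-sided p = 2*Phi(z) = 1.000000.
Step 6: alpha = 0.1. fail to reject H0.

W+ = 18, W- = 18, W = min = 18, p = 1.000000, fail to reject H0.


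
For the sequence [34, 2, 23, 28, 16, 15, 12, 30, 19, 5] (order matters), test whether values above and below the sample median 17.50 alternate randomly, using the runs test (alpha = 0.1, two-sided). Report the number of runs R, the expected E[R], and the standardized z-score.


Step 1: Compute median = 17.50; label A = above, B = below.
Labels in order: ABAABBBAAB  (n_A = 5, n_B = 5)
Step 2: Count runs R = 6.
Step 3: Under H0 (random ordering), E[R] = 2*n_A*n_B/(n_A+n_B) + 1 = 2*5*5/10 + 1 = 6.0000.
        Var[R] = 2*n_A*n_B*(2*n_A*n_B - n_A - n_B) / ((n_A+n_B)^2 * (n_A+n_B-1)) = 2000/900 = 2.2222.
        SD[R] = 1.4907.
Step 4: R = E[R], so z = 0 with no continuity correction.
Step 5: Two-sided p-value via normal approximation = 2*(1 - Phi(|z|)) = 1.000000.
Step 6: alpha = 0.1. fail to reject H0.

R = 6, z = 0.0000, p = 1.000000, fail to reject H0.


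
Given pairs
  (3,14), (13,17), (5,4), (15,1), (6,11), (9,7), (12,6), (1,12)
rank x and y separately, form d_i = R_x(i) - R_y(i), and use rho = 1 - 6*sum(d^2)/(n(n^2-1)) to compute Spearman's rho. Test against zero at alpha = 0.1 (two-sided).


Step 1: Rank x and y separately (midranks; no ties here).
rank(x): 3->2, 13->7, 5->3, 15->8, 6->4, 9->5, 12->6, 1->1
rank(y): 14->7, 17->8, 4->2, 1->1, 11->5, 7->4, 6->3, 12->6
Step 2: d_i = R_x(i) - R_y(i); compute d_i^2.
  (2-7)^2=25, (7-8)^2=1, (3-2)^2=1, (8-1)^2=49, (4-5)^2=1, (5-4)^2=1, (6-3)^2=9, (1-6)^2=25
sum(d^2) = 112.
Step 3: rho = 1 - 6*112 / (8*(8^2 - 1)) = 1 - 672/504 = -0.333333.
Step 4: Under H0, t = rho * sqrt((n-2)/(1-rho^2)) = -0.8660 ~ t(6).
Step 5: Two-sided p-value from the t-distribution with 6 df = 0.419753.
Step 6: alpha = 0.1. fail to reject H0.

rho = -0.3333, p = 0.419753, fail to reject H0 at alpha = 0.1.


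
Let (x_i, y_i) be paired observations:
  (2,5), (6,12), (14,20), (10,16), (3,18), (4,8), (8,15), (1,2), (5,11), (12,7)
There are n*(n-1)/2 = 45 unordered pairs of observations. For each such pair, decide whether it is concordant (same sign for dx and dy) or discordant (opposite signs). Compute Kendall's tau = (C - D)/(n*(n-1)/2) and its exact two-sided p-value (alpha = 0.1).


Step 1: Enumerate the 45 unordered pairs (i,j) with i<j and classify each by sign(x_j-x_i) * sign(y_j-y_i).
  (1,2):dx=+4,dy=+7->C; (1,3):dx=+12,dy=+15->C; (1,4):dx=+8,dy=+11->C; (1,5):dx=+1,dy=+13->C
  (1,6):dx=+2,dy=+3->C; (1,7):dx=+6,dy=+10->C; (1,8):dx=-1,dy=-3->C; (1,9):dx=+3,dy=+6->C
  (1,10):dx=+10,dy=+2->C; (2,3):dx=+8,dy=+8->C; (2,4):dx=+4,dy=+4->C; (2,5):dx=-3,dy=+6->D
  (2,6):dx=-2,dy=-4->C; (2,7):dx=+2,dy=+3->C; (2,8):dx=-5,dy=-10->C; (2,9):dx=-1,dy=-1->C
  (2,10):dx=+6,dy=-5->D; (3,4):dx=-4,dy=-4->C; (3,5):dx=-11,dy=-2->C; (3,6):dx=-10,dy=-12->C
  (3,7):dx=-6,dy=-5->C; (3,8):dx=-13,dy=-18->C; (3,9):dx=-9,dy=-9->C; (3,10):dx=-2,dy=-13->C
  (4,5):dx=-7,dy=+2->D; (4,6):dx=-6,dy=-8->C; (4,7):dx=-2,dy=-1->C; (4,8):dx=-9,dy=-14->C
  (4,9):dx=-5,dy=-5->C; (4,10):dx=+2,dy=-9->D; (5,6):dx=+1,dy=-10->D; (5,7):dx=+5,dy=-3->D
  (5,8):dx=-2,dy=-16->C; (5,9):dx=+2,dy=-7->D; (5,10):dx=+9,dy=-11->D; (6,7):dx=+4,dy=+7->C
  (6,8):dx=-3,dy=-6->C; (6,9):dx=+1,dy=+3->C; (6,10):dx=+8,dy=-1->D; (7,8):dx=-7,dy=-13->C
  (7,9):dx=-3,dy=-4->C; (7,10):dx=+4,dy=-8->D; (8,9):dx=+4,dy=+9->C; (8,10):dx=+11,dy=+5->C
  (9,10):dx=+7,dy=-4->D
Step 2: C = 34, D = 11, total pairs = 45.
Step 3: tau = (C - D)/(n(n-1)/2) = (34 - 11)/45 = 0.511111.
Step 4: Exact two-sided p-value (enumerate n! = 3628800 permutations of y under H0): p = 0.046623.
Step 5: alpha = 0.1. reject H0.

tau_b = 0.5111 (C=34, D=11), p = 0.046623, reject H0.


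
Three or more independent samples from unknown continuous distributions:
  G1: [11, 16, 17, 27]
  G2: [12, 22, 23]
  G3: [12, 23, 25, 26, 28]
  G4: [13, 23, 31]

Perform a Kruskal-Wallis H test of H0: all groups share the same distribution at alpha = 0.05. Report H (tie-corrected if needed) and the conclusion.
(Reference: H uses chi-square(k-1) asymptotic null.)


Step 1: Combine all N = 15 observations and assign midranks.
sorted (value, group, rank): (11,G1,1), (12,G2,2.5), (12,G3,2.5), (13,G4,4), (16,G1,5), (17,G1,6), (22,G2,7), (23,G2,9), (23,G3,9), (23,G4,9), (25,G3,11), (26,G3,12), (27,G1,13), (28,G3,14), (31,G4,15)
Step 2: Sum ranks within each group.
R_1 = 25 (n_1 = 4)
R_2 = 18.5 (n_2 = 3)
R_3 = 48.5 (n_3 = 5)
R_4 = 28 (n_4 = 3)
Step 3: H = 12/(N(N+1)) * sum(R_i^2/n_i) - 3(N+1)
     = 12/(15*16) * (25^2/4 + 18.5^2/3 + 48.5^2/5 + 28^2/3) - 3*16
     = 0.050000 * 1002.12 - 48
     = 2.105833.
Step 4: Ties present; correction factor C = 1 - 30/(15^3 - 15) = 0.991071. Corrected H = 2.105833 / 0.991071 = 2.124805.
Step 5: Under H0, H ~ chi^2(3); p-value = 0.546911.
Step 6: alpha = 0.05. fail to reject H0.

H = 2.1248, df = 3, p = 0.546911, fail to reject H0.


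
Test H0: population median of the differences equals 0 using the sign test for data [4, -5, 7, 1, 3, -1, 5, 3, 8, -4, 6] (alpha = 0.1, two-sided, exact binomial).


Step 1: Discard zero differences. Original n = 11; n_eff = number of nonzero differences = 11.
Nonzero differences (with sign): +4, -5, +7, +1, +3, -1, +5, +3, +8, -4, +6
Step 2: Count signs: positive = 8, negative = 3.
Step 3: Under H0: P(positive) = 0.5, so the number of positives S ~ Bin(11, 0.5).
Step 4: Two-sided exact p-value = sum of Bin(11,0.5) probabilities at or below the observed probability = 0.226562.
Step 5: alpha = 0.1. fail to reject H0.

n_eff = 11, pos = 8, neg = 3, p = 0.226562, fail to reject H0.
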